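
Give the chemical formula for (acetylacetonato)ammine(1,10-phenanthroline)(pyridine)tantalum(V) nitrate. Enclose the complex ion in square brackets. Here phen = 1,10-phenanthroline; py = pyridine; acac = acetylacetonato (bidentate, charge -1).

[Ta(acac)(NH3)(phen)(py)](NO3)4

Ligands: 1 ammine (NH3, neutral), 1 1,10-phenanthroline (phen, neutral), 1 pyridine (py, neutral), 1 acetylacetonato (acac, -1). Ligand charge sum = -1.
With Ta in oxidation state +5, the complex ion is [Ta...]^4+.
Charge balance with nitrate (-1) requires 1 complex ion per 4 nitrate.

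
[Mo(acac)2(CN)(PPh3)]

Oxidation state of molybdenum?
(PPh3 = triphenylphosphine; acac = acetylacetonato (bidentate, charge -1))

+3

No counter-ion: the bracketed complex is neutral.
Ligand charges: 1×PPh3 neutral; 1×CN = -1; 2×acac = -2; sum -3.
Mo + (-3) = 0 ⇒ Mo is +3.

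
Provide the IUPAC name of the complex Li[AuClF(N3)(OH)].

lithium azidochlorofluorohydroxoaurate(III)

The 1 lithium counter-ion carries a total charge of +1, so each complex ion is 1−.
Ligand charges: 1×chloro (-1 each), 1×hydroxo (-1 each), 1×fluoro (-1 each), 1×azido (-1 each); total -4. So Au + (-4) = 1−, giving Au = +3.
The complex ion is anionic, so gold takes the -ate form aurate(III).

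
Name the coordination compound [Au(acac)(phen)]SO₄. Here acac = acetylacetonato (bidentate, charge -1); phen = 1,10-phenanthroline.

(acetylacetonato)(1,10-phenanthroline)gold(III) sulfate

The 1 sulfate counter-ion carries a total charge of -2, so each complex ion is 2+.
Ligand charges: 1×acetylacetonato (-1 each), 1×1,10-phenanthroline (neutral); total -1. So Au + (-1) = 2+, giving Au = +3.
Ligands are named alphabetically: acetylacetonato before phenanthroline.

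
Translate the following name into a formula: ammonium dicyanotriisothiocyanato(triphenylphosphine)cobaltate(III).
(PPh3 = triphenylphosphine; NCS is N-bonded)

(NH4)2[Co(CN)2(NCS)3(PPh3)]

Ligands: 1 triphenylphosphine (PPh3, neutral), 2 cyano (CN, -1), 3 isothiocyanato (NCS, -1). Ligand charge sum = -5.
With Co in oxidation state +3, the complex ion is [Co...]^2−.
Charge balance with ammonium (+1) requires 1 complex ion per 2 ammonium.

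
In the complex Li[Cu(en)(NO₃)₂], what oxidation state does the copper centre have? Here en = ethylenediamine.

+1

1 lithium outside the brackets (+1 each) → the complex ion is 1−.
Ligand charges: 2×NO3 = -2; 1×en neutral; sum -2.
Cu + (-2) = 1− ⇒ Cu is +1.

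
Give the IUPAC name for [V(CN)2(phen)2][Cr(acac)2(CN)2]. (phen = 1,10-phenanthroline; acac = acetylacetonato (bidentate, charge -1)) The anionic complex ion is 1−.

dicyanobis(1,10-phenanthroline)vanadium(III) bis(acetylacetonato)dicyanochromate(III)

The complex anion is given as 1−; its ligand charges sum to -4, so Cr = +3.
A 1:1 salt means the cation carries the equal and opposite charge, 1+.
Cation: ligand charges sum to -2; for the ion to be 1+, V = +3.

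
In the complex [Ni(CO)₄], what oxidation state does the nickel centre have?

0

No counter-ion: the bracketed complex is neutral.
Ligand charges: 4×CO neutral; sum 0.
Ni + (0) = 0 ⇒ Ni is 0.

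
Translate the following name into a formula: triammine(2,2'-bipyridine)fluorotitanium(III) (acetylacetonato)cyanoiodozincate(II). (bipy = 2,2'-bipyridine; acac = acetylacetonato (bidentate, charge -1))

[Ti(bipy)F(NH3)3][Zn(acac)(CN)I]2

Cation [Ti…]: ligand charges -1, Ti(III) ⇒ ion charge 2+.
Anion [Zn…]: ligand charges -3, Zn(II) ⇒ ion charge 1−.
One 2+ cation requires 2 of the 1− anion.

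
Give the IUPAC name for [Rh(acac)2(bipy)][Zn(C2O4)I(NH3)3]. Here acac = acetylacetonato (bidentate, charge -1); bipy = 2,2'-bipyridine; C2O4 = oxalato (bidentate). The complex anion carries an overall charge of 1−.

bis(acetylacetonato)(2,2'-bipyridine)rhodium(III) triammineiodooxalatozincate(II)

Both ions are complex: the cation is named first with the plain metal name, the anion second with the -ate form; each ion's ligands are alphabetised independently.
The complex anion is given as 1−; its ligand charges sum to -3, so Zn = +2.
A 1:1 salt means the cation carries the equal and opposite charge, 1+.
Cation: ligand charges sum to -2; for the ion to be 1+, Rh = +3.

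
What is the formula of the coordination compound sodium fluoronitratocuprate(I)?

Ligands: 1 fluoro (F, -1), 1 nitrato (NO3, -1). Ligand charge sum = -2.
With Cu in oxidation state +1, the complex ion is [Cu...]^1−.
Charge balance with sodium (+1) requires 1 complex ion per 1 sodium.

Na[CuF(NO3)]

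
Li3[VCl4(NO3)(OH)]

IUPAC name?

lithium tetrachlorohydroxonitratovanadate(III)

The 3 lithium counter-ions carry a total charge of +3, so each complex ion is 3−.
Ligand charges: 1×nitrato (-1 each), 1×hydroxo (-1 each), 4×chloro (-1 each); total -6. So V + (-6) = 3−, giving V = +3.
The complex ion is anionic, so vanadium takes the -ate form vanadate(III).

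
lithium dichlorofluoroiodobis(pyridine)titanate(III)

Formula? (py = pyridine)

Ligands: 2 pyridine (py, neutral), 2 chloro (Cl, -1), 1 fluoro (F, -1), 1 iodo (I, -1). Ligand charge sum = -4.
Charge balance with lithium (+1) requires 1 complex ion per 1 lithium.

Li[TiCl2FI(py)2]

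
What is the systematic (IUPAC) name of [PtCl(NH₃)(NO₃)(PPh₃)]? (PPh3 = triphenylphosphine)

There is no counter-ion, so the complex is neutral overall.
Ligand charges: 1×ammine (neutral), 1×chloro (-1 each), 1×triphenylphosphine (neutral), 1×nitrato (-1 each); total -2. So Pt + (-2) = 0, giving Pt = +2.
Ligands are named alphabetically: ammine before chloro before nitrato before triphenylphosphine.

amminechloronitrato(triphenylphosphine)platinum(II)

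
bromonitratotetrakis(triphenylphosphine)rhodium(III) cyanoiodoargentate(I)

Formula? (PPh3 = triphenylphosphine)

Cation [Rh…]: ligand charges -2, Rh(III) ⇒ ion charge 1+.
Anion [Ag…]: ligand charges -2, Ag(I) ⇒ ion charge 1−.
One 1+ cation balances one 1− anion.

[RhBr(NO3)(PPh3)4][Ag(CN)I]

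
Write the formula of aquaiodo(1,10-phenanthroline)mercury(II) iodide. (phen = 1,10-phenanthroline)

[Hg(H2O)I(phen)]I

Ligands: 1 1,10-phenanthroline (phen, neutral), 1 aqua (H2O, neutral), 1 iodo (I, -1). Ligand charge sum = -1.
With Hg in oxidation state +2, the complex ion is [Hg...]^1+.
Charge balance with iodide (-1) requires 1 complex ion per 1 iodide.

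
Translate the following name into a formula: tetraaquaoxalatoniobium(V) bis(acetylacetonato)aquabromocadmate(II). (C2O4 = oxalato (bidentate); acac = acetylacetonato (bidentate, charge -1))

Cation [Nb…]: ligand charges -2, Nb(V) ⇒ ion charge 3+.
Anion [Cd…]: ligand charges -3, Cd(II) ⇒ ion charge 1−.
One 3+ cation requires 3 of the 1− anion.

[Nb(C2O4)(H2O)4][Cd(acac)2Br(H2O)]3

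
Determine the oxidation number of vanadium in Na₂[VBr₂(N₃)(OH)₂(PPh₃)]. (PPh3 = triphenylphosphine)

2 sodium outside the brackets (+1 each) → the complex ion is 2−.
Ligand charges: 1×N3 = -1; 1×PPh3 neutral; 2×OH = -2; 2×Br = -2; sum -5.
V + (-5) = 2− ⇒ V is +3.

+3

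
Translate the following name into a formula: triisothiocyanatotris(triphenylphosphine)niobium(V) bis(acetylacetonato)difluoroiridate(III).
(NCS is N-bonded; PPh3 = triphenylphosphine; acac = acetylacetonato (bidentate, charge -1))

Cation [Nb…]: ligand charges -3, Nb(V) ⇒ ion charge 2+.
Anion [Ir…]: ligand charges -4, Ir(III) ⇒ ion charge 1−.
One 2+ cation requires 2 of the 1− anion.

[Nb(NCS)3(PPh3)3][Ir(acac)2F2]2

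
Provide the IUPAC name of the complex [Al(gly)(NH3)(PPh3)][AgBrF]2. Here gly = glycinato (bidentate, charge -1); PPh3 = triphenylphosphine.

Both ions are complex: the cation is named first with the plain metal name, the anion second with the -ate form; each ion's ligands are alphabetised independently.
Aluminium is always +3 in its complexes; the cation's ligand charges sum to -1, so the complex cation is 2+.
With 2 anions per cation, each anion must be 2/2 = 1−.
Anion: ligand charges sum to -2; for the ion to be 1−, Ag = +1.

ammine(glycinato)(triphenylphosphine)aluminium(III) bromofluoroargentate(I)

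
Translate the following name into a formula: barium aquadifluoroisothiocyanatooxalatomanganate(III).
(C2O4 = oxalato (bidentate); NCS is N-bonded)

Ligands: 2 fluoro (F, -1), 1 oxalato (C2O4, -2), 1 aqua (H2O, neutral), 1 isothiocyanato (NCS, -1). Ligand charge sum = -5.
With Mn in oxidation state +3, the complex ion is [Mn...]^2−.
Charge balance with barium (+2) requires 1 complex ion per 1 barium.

Ba[Mn(C2O4)F2(H2O)(NCS)]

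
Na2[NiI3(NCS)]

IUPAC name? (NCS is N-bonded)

The 2 sodium counter-ions carry a total charge of +2, so each complex ion is 2−.
Ligand charges: 1×isothiocyanato (-1 each), 3×iodo (-1 each); total -4. So Ni + (-4) = 2−, giving Ni = +2.
The complex ion is anionic, so nickel takes the -ate form nickelate(II).

sodium triiodoisothiocyanatonickelate(II)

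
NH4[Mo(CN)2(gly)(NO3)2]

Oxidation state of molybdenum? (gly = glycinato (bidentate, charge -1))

1 ammonium outside the brackets (+1 each) → the complex ion is 1−.
Ligand charges: 2×CN = -2; 2×NO3 = -2; 1×gly = -1; sum -5.
Mo + (-5) = 1− ⇒ Mo is +4.

+4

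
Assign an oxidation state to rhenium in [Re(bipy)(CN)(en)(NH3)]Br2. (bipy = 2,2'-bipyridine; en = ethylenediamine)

2 bromide outside the brackets (-1 each) → the complex ion is 2+.
Ligand charges: 1×bipy neutral; 1×NH3 neutral; 1×CN = -1; 1×en neutral; sum -1.
Re + (-1) = 2+ ⇒ Re is +3.

+3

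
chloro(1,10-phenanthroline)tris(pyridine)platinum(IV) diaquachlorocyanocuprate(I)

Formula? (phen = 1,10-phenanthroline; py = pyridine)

[PtCl(phen)(py)3][CuCl(CN)(H2O)2]3

Cation [Pt…]: ligand charges -1, Pt(IV) ⇒ ion charge 3+.
Anion [Cu…]: ligand charges -2, Cu(I) ⇒ ion charge 1−.
One 3+ cation requires 3 of the 1− anion.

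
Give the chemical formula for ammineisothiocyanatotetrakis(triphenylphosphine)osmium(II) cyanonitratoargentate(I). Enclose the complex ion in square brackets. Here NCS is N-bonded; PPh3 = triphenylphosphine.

[Os(NCS)(NH3)(PPh3)4][Ag(CN)(NO3)]

Cation [Os…]: ligand charges -1, Os(II) ⇒ ion charge 1+.
Anion [Ag…]: ligand charges -2, Ag(I) ⇒ ion charge 1−.
One 1+ cation balances one 1− anion.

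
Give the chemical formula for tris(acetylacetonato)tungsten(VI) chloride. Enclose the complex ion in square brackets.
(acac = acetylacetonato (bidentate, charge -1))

[W(acac)3]Cl3

Ligands: 3 acetylacetonato (acac, -1). Ligand charge sum = -3.
Charge balance with chloride (-1) requires 1 complex ion per 3 chloride.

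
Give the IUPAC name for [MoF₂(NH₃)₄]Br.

The 1 bromide counter-ion carries a total charge of -1, so each complex ion is 1+.
Ligand charges: 2×fluoro (-1 each), 4×ammine (neutral); total -2. So Mo + (-2) = 1+, giving Mo = +3.
Ligands are named alphabetically: ammine before fluoro.

tetraamminedifluoromolybdenum(III) bromide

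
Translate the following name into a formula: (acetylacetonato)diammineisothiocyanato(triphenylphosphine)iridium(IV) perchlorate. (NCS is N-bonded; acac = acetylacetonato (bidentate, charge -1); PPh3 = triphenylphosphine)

[Ir(acac)(NCS)(NH3)2(PPh3)](ClO4)2

Ligands: 1 isothiocyanato (NCS, -1), 2 ammine (NH3, neutral), 1 acetylacetonato (acac, -1), 1 triphenylphosphine (PPh3, neutral). Ligand charge sum = -2.
Charge balance with perchlorate (-1) requires 1 complex ion per 2 perchlorate.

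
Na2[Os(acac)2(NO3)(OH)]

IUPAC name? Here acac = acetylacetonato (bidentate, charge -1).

The 2 sodium counter-ions carry a total charge of +2, so each complex ion is 2−.
Ligand charges: 1×nitrato (-1 each), 2×acetylacetonato (-1 each), 1×hydroxo (-1 each); total -4. So Os + (-4) = 2−, giving Os = +2.
The complex ion is anionic, so osmium takes the -ate form osmate(II).

sodium bis(acetylacetonato)hydroxonitratoosmate(II)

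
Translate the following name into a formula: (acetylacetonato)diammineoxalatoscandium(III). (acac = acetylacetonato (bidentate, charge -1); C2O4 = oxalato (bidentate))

Ligands: 1 acetylacetonato (acac, -1), 1 oxalato (C2O4, -2), 2 ammine (NH3, neutral). Ligand charge sum = -3.
With Sc in oxidation state +3, the complex ion is [Sc...].

[Sc(acac)(C2O4)(NH3)2]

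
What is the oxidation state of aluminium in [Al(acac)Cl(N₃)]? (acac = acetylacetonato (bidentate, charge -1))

+3

No counter-ion: the bracketed complex is neutral.
Ligand charges: 1×acac = -1; 1×Cl = -1; 1×N3 = -1; sum -3.
Al + (-3) = 0 ⇒ Al is +3.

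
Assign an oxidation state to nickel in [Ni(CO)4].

No counter-ion: the bracketed complex is neutral.
Ligand charges: 4×CO neutral; sum 0.
Ni + (0) = 0 ⇒ Ni is 0.

0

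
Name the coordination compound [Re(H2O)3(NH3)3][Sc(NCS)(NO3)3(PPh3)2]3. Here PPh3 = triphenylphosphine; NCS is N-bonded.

triamminetriaquarhenium(III) isothiocyanatotrinitratobis(triphenylphosphine)scandate(III)

Both ions are complex: the cation is named first with the plain metal name, the anion second with the -ate form; each ion's ligands are alphabetised independently.
Scandium is always +3 in its complexes; the anion's ligand charges sum to -4, so the complex anion is 1−.
With 3 anions per cation, the cation must be 3×1 = 3+.
Cation: ligand charges sum to 0; for the ion to be 3+, Re = +3.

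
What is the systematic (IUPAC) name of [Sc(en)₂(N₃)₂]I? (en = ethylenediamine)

The 1 iodide counter-ion carries a total charge of -1, so each complex ion is 1+.
Ligand charges: 2×azido (-1 each), 2×ethylenediamine (neutral); total -2. So Sc + (-2) = 1+, giving Sc = +3.
Ligands are named alphabetically: azido before ethylenediamine.

diazidobis(ethylenediamine)scandium(III) iodide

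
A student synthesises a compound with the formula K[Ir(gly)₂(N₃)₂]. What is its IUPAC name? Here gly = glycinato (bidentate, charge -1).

The 1 potassium counter-ion carries a total charge of +1, so each complex ion is 1−.
Ligand charges: 2×glycinato (-1 each), 2×azido (-1 each); total -4. So Ir + (-4) = 1−, giving Ir = +3.
The complex ion is anionic, so iridium takes the -ate form iridate(III).

potassium diazidobis(glycinato)iridate(III)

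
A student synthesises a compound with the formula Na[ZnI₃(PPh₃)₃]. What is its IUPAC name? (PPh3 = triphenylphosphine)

sodium triiodotris(triphenylphosphine)zincate(II)

The 1 sodium counter-ion carries a total charge of +1, so each complex ion is 1−.
Ligand charges: 3×iodo (-1 each), 3×triphenylphosphine (neutral); total -3. So Zn + (-3) = 1−, giving Zn = +2.
The complex ion is anionic, so zinc takes the -ate form zincate(II).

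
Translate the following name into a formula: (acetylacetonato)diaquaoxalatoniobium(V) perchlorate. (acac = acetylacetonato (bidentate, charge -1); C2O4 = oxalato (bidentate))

Ligands: 1 acetylacetonato (acac, -1), 2 aqua (H2O, neutral), 1 oxalato (C2O4, -2). Ligand charge sum = -3.
Charge balance with perchlorate (-1) requires 1 complex ion per 2 perchlorate.

[Nb(acac)(C2O4)(H2O)2](ClO4)2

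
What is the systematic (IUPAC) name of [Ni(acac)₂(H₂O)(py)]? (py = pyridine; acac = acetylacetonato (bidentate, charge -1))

There is no counter-ion, so the complex is neutral overall.
Ligand charges: 1×pyridine (neutral), 1×aqua (neutral), 2×acetylacetonato (-1 each); total -2. So Ni + (-2) = 0, giving Ni = +2.
Ligands are named alphabetically: acetylacetonato before aqua before pyridine.

bis(acetylacetonato)aqua(pyridine)nickel(II)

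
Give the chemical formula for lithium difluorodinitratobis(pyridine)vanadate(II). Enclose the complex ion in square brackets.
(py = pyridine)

Li2[VF2(NO3)2(py)2]

Ligands: 2 pyridine (py, neutral), 2 nitrato (NO3, -1), 2 fluoro (F, -1). Ligand charge sum = -4.
With V in oxidation state +2, the complex ion is [V...]^2−.
Charge balance with lithium (+1) requires 1 complex ion per 2 lithium.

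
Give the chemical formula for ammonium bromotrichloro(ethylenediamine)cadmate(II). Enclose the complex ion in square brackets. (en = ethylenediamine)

Ligands: 3 chloro (Cl, -1), 1 ethylenediamine (en, neutral), 1 bromo (Br, -1). Ligand charge sum = -4.
With Cd in oxidation state +2, the complex ion is [Cd...]^2−.
Charge balance with ammonium (+1) requires 1 complex ion per 2 ammonium.

(NH4)2[CdBrCl3(en)]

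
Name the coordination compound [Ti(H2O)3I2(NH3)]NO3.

The 1 nitrate counter-ion carries a total charge of -1, so each complex ion is 1+.
Ligand charges: 1×ammine (neutral), 3×aqua (neutral), 2×iodo (-1 each); total -2. So Ti + (-2) = 1+, giving Ti = +3.
Ligands are named alphabetically: ammine before aqua before iodo.

amminetriaquadiiodotitanium(III) nitrate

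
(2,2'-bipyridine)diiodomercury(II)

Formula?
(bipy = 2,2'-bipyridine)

[Hg(bipy)I2]

Ligands: 2 iodo (I, -1), 1 2,2'-bipyridine (bipy, neutral). Ligand charge sum = -2.
With Hg in oxidation state +2, the complex ion is [Hg...].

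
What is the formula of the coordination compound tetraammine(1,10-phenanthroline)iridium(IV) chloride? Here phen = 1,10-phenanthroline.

Ligands: 1 1,10-phenanthroline (phen, neutral), 4 ammine (NH3, neutral). Ligand charge sum = 0.
Charge balance with chloride (-1) requires 1 complex ion per 4 chloride.

[Ir(NH3)4(phen)]Cl4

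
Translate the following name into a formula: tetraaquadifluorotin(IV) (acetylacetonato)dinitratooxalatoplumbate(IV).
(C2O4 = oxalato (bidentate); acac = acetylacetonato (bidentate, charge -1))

Cation [Sn…]: ligand charges -2, Sn(IV) ⇒ ion charge 2+.
Anion [Pb…]: ligand charges -5, Pb(IV) ⇒ ion charge 1−.

[SnF2(H2O)4][Pb(acac)(C2O4)(NO3)2]2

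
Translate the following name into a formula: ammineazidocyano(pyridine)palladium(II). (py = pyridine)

[Pd(CN)(N3)(NH3)(py)]

Ligands: 1 pyridine (py, neutral), 1 ammine (NH3, neutral), 1 cyano (CN, -1), 1 azido (N3, -1). Ligand charge sum = -2.
With Pd in oxidation state +2, the complex ion is [Pd...].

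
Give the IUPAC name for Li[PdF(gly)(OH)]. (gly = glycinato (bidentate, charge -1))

The 1 lithium counter-ion carries a total charge of +1, so each complex ion is 1−.
Ligand charges: 1×hydroxo (-1 each), 1×fluoro (-1 each), 1×glycinato (-1 each); total -3. So Pd + (-3) = 1−, giving Pd = +2.
The complex ion is anionic, so palladium takes the -ate form palladate(II).

lithium fluoro(glycinato)hydroxopalladate(II)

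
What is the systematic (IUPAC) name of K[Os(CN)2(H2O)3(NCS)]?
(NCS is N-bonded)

The 1 potassium counter-ion carries a total charge of +1, so each complex ion is 1−.
Ligand charges: 2×cyano (-1 each), 3×aqua (neutral), 1×isothiocyanato (-1 each); total -3. So Os + (-3) = 1−, giving Os = +2.
Ligands are named alphabetically: aqua before cyano before isothiocyanato.
The complex ion is anionic, so osmium takes the -ate form osmate(II).

potassium triaquadicyanoisothiocyanatoosmate(II)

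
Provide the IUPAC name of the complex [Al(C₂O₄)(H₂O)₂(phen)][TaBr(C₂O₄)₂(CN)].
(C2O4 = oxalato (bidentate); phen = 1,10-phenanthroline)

Aluminium is always +3 in its complexes; the cation's ligand charges sum to -2, so the complex cation is 1+.
A 1:1 salt means the anion carries the equal and opposite charge, 1−.
Anion: ligand charges sum to -6; for the ion to be 1−, Ta = +5.

diaquaoxalato(1,10-phenanthroline)aluminium(III) bromocyanodioxalatotantalate(V)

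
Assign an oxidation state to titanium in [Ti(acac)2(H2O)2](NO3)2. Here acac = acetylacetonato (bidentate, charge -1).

+4

2 nitrate outside the brackets (-1 each) → the complex ion is 2+.
Ligand charges: 2×H2O neutral; 2×acac = -2; sum -2.
Ti + (-2) = 2+ ⇒ Ti is +4.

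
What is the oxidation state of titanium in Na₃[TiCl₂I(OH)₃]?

3 sodium outside the brackets (+1 each) → the complex ion is 3−.
Ligand charges: 2×Cl = -2; 1×I = -1; 3×OH = -3; sum -6.
Ti + (-6) = 3− ⇒ Ti is +3.

+3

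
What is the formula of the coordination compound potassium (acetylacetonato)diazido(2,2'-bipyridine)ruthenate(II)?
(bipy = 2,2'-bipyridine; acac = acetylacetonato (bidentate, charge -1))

K[Ru(acac)(bipy)(N3)2]

Ligands: 2 azido (N3, -1), 1 2,2'-bipyridine (bipy, neutral), 1 acetylacetonato (acac, -1). Ligand charge sum = -3.
With Ru in oxidation state +2, the complex ion is [Ru...]^1−.
Charge balance with potassium (+1) requires 1 complex ion per 1 potassium.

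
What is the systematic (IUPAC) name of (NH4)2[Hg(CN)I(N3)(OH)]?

The 2 ammonium counter-ions carry a total charge of +2, so each complex ion is 2−.
Ligand charges: 1×hydroxo (-1 each), 1×cyano (-1 each), 1×azido (-1 each), 1×iodo (-1 each); total -4. So Hg + (-4) = 2−, giving Hg = +2.
Ligands are named alphabetically: azido before cyano before hydroxo before iodo.
The complex ion is anionic, so mercury takes the -ate form mercurate(II).

ammonium azidocyanohydroxoiodomercurate(II)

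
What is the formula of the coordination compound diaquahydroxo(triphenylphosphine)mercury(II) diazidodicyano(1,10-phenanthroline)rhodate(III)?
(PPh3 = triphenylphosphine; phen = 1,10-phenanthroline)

[Hg(H2O)2(OH)(PPh3)][Rh(CN)2(N3)2(phen)]

Cation [Hg…]: ligand charges -1, Hg(II) ⇒ ion charge 1+.
Anion [Rh…]: ligand charges -4, Rh(III) ⇒ ion charge 1−.
One 1+ cation balances one 1− anion.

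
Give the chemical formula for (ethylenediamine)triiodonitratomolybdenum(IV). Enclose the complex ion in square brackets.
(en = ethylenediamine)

[Mo(en)I3(NO3)]

Ligands: 3 iodo (I, -1), 1 nitrato (NO3, -1), 1 ethylenediamine (en, neutral). Ligand charge sum = -4.
With Mo in oxidation state +4, the complex ion is [Mo...].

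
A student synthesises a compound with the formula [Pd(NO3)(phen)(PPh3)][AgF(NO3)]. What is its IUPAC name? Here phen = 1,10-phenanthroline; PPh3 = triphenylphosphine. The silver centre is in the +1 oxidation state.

nitrato(1,10-phenanthroline)(triphenylphosphine)palladium(II) fluoronitratoargentate(I)

Both ions are complex: the cation is named first with the plain metal name, the anion second with the -ate form; each ion's ligands are alphabetised independently.
Ag is given as +1; the anion's ligand charges sum to -2, so the complex anion is 1−.
A 1:1 salt means the cation carries the equal and opposite charge, 1+.
Cation: ligand charges sum to -1; for the ion to be 1+, Pd = +2.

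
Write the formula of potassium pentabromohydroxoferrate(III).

K3[FeBr5(OH)]

Ligands: 5 bromo (Br, -1), 1 hydroxo (OH, -1). Ligand charge sum = -6.
With Fe in oxidation state +3, the complex ion is [Fe...]^3−.
Charge balance with potassium (+1) requires 1 complex ion per 3 potassium.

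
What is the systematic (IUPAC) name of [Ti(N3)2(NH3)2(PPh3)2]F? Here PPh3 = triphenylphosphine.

The 1 fluoride counter-ion carries a total charge of -1, so each complex ion is 1+.
Ligand charges: 2×azido (-1 each), 2×triphenylphosphine (neutral), 2×ammine (neutral); total -2. So Ti + (-2) = 1+, giving Ti = +3.
Ligands are named alphabetically: ammine before azido before triphenylphosphine.

diamminediazidobis(triphenylphosphine)titanium(III) fluoride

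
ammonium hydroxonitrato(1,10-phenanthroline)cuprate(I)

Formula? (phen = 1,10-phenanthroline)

NH4[Cu(NO3)(OH)(phen)]

Ligands: 1 1,10-phenanthroline (phen, neutral), 1 hydroxo (OH, -1), 1 nitrato (NO3, -1). Ligand charge sum = -2.
With Cu in oxidation state +1, the complex ion is [Cu...]^1−.
Charge balance with ammonium (+1) requires 1 complex ion per 1 ammonium.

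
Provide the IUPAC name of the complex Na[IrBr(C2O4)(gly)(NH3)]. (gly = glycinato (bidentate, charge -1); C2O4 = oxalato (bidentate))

sodium amminebromo(glycinato)oxalatoiridate(III)

The 1 sodium counter-ion carries a total charge of +1, so each complex ion is 1−.
Ligand charges: 1×glycinato (-1 each), 1×oxalato (-2 each), 1×ammine (neutral), 1×bromo (-1 each); total -4. So Ir + (-4) = 1−, giving Ir = +3.
Ligands are named alphabetically: ammine before bromo before glycinato before oxalato.
The complex ion is anionic, so iridium takes the -ate form iridate(III).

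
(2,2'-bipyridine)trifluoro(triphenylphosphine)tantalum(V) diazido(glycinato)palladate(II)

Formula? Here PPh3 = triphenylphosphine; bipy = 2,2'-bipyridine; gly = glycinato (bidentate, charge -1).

Cation [Ta…]: ligand charges -3, Ta(V) ⇒ ion charge 2+.
Anion [Pd…]: ligand charges -3, Pd(II) ⇒ ion charge 1−.
One 2+ cation requires 2 of the 1− anion.

[Ta(bipy)F3(PPh3)][Pd(gly)(N3)2]2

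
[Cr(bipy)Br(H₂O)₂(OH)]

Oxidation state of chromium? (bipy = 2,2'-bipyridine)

No counter-ion: the bracketed complex is neutral.
Ligand charges: 1×Br = -1; 1×bipy neutral; 2×H2O neutral; 1×OH = -1; sum -2.
Cr + (-2) = 0 ⇒ Cr is +2.

+2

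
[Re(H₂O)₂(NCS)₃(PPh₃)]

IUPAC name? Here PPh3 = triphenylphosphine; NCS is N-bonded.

diaquatriisothiocyanato(triphenylphosphine)rhenium(III)

There is no counter-ion, so the complex is neutral overall.
Ligand charges: 2×aqua (neutral), 1×triphenylphosphine (neutral), 3×isothiocyanato (-1 each); total -3. So Re + (-3) = 0, giving Re = +3.
Ligands are named alphabetically: aqua before isothiocyanato before triphenylphosphine.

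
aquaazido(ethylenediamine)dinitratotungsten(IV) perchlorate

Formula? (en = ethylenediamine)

Ligands: 2 nitrato (NO3, -1), 1 aqua (H2O, neutral), 1 ethylenediamine (en, neutral), 1 azido (N3, -1). Ligand charge sum = -3.
With W in oxidation state +4, the complex ion is [W...]^1+.
Charge balance with perchlorate (-1) requires 1 complex ion per 1 perchlorate.

[W(en)(H2O)(N3)(NO3)2]ClO4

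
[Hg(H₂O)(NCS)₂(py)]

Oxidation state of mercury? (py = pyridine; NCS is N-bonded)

+2

No counter-ion: the bracketed complex is neutral.
Ligand charges: 1×H2O neutral; 1×py neutral; 2×NCS = -2; sum -2.
Hg + (-2) = 0 ⇒ Hg is +2.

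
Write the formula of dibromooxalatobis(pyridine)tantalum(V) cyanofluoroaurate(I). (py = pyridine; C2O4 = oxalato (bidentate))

[TaBr2(C2O4)(py)2][Au(CN)F]

Cation [Ta…]: ligand charges -4, Ta(V) ⇒ ion charge 1+.
Anion [Au…]: ligand charges -2, Au(I) ⇒ ion charge 1−.
One 1+ cation balances one 1− anion.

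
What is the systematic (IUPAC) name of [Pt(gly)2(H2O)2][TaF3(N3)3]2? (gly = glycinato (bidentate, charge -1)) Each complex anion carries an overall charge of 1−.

Both ions are complex: the cation is named first with the plain metal name, the anion second with the -ate form; each ion's ligands are alphabetised independently.
The complex anion is given as 1−; its ligand charges sum to -6, so Ta = +5.
With 2 anions per cation, the cation must be 2×1 = 2+.
Cation: ligand charges sum to -2; for the ion to be 2+, Pt = +4.

diaquabis(glycinato)platinum(IV) triazidotrifluorotantalate(V)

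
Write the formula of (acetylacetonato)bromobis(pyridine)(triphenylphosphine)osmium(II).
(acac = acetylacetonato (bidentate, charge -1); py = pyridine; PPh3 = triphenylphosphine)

[Os(acac)Br(PPh3)(py)2]

Ligands: 1 acetylacetonato (acac, -1), 2 pyridine (py, neutral), 1 bromo (Br, -1), 1 triphenylphosphine (PPh3, neutral). Ligand charge sum = -2.
With Os in oxidation state +2, the complex ion is [Os...].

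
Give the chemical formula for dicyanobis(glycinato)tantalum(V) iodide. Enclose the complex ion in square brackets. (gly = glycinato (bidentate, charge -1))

[Ta(CN)2(gly)2]I

Ligands: 2 cyano (CN, -1), 2 glycinato (gly, -1). Ligand charge sum = -4.
With Ta in oxidation state +5, the complex ion is [Ta...]^1+.
Charge balance with iodide (-1) requires 1 complex ion per 1 iodide.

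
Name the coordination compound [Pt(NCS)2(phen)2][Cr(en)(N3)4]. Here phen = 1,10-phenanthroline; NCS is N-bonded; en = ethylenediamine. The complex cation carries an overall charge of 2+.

The complex cation is given as 2+; its ligand charges sum to -2, so Pt = +4.
A 1:1 salt means the anion carries the equal and opposite charge, 2−.
Anion: ligand charges sum to -4; for the ion to be 2−, Cr = +2.

diisothiocyanatobis(1,10-phenanthroline)platinum(IV) tetraazido(ethylenediamine)chromate(II)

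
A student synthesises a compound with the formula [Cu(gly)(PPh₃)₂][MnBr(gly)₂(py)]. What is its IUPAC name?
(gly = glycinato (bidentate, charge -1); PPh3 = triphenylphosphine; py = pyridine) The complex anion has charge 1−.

The complex anion is given as 1−; its ligand charges sum to -3, so Mn = +2.
A 1:1 salt means the cation carries the equal and opposite charge, 1+.
Cation: ligand charges sum to -1; for the ion to be 1+, Cu = +2.

(glycinato)bis(triphenylphosphine)copper(II) bromobis(glycinato)(pyridine)manganate(II)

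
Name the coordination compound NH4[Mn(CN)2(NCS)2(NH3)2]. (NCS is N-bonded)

ammonium diamminedicyanodiisothiocyanatomanganate(III)

The 1 ammonium counter-ion carries a total charge of +1, so each complex ion is 1−.
Ligand charges: 2×cyano (-1 each), 2×ammine (neutral), 2×isothiocyanato (-1 each); total -4. So Mn + (-4) = 1−, giving Mn = +3.
The complex ion is anionic, so manganese takes the -ate form manganate(III).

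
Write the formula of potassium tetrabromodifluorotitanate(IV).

Ligands: 2 fluoro (F, -1), 4 bromo (Br, -1). Ligand charge sum = -6.
With Ti in oxidation state +4, the complex ion is [Ti...]^2−.
Charge balance with potassium (+1) requires 1 complex ion per 2 potassium.

K2[TiBr4F2]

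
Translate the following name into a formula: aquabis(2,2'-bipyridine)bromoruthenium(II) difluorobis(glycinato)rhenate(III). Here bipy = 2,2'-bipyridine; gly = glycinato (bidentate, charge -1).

Cation [Ru…]: ligand charges -1, Ru(II) ⇒ ion charge 1+.
Anion [Re…]: ligand charges -4, Re(III) ⇒ ion charge 1−.

[Ru(bipy)2Br(H2O)][ReF2(gly)2]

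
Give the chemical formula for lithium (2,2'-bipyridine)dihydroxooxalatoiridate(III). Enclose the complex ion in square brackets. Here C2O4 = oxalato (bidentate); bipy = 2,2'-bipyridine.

Ligands: 2 hydroxo (OH, -1), 1 oxalato (C2O4, -2), 1 2,2'-bipyridine (bipy, neutral). Ligand charge sum = -4.
With Ir in oxidation state +3, the complex ion is [Ir...]^1−.
Charge balance with lithium (+1) requires 1 complex ion per 1 lithium.

Li[Ir(bipy)(C2O4)(OH)2]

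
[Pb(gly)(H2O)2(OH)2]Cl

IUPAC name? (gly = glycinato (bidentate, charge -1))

The 1 chloride counter-ion carries a total charge of -1, so each complex ion is 1+.
Ligand charges: 1×glycinato (-1 each), 2×aqua (neutral), 2×hydroxo (-1 each); total -3. So Pb + (-3) = 1+, giving Pb = +4.
Ligands are named alphabetically: aqua before glycinato before hydroxo.

diaqua(glycinato)dihydroxolead(IV) chloride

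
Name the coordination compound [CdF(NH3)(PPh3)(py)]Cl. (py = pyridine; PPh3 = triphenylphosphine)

amminefluoro(pyridine)(triphenylphosphine)cadmium(II) chloride

The 1 chloride counter-ion carries a total charge of -1, so each complex ion is 1+.
Ligand charges: 1×fluoro (-1 each), 1×pyridine (neutral), 1×triphenylphosphine (neutral), 1×ammine (neutral); total -1. So Cd + (-1) = 1+, giving Cd = +2.
Ligands are named alphabetically: ammine before fluoro before pyridine before triphenylphosphine.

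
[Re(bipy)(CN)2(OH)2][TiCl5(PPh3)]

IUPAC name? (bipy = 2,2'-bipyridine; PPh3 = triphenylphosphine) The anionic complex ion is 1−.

The complex anion is given as 1−; its ligand charges sum to -5, so Ti = +4.
A 1:1 salt means the cation carries the equal and opposite charge, 1+.
Cation: ligand charges sum to -4; for the ion to be 1+, Re = +5.

(2,2'-bipyridine)dicyanodihydroxorhenium(V) pentachloro(triphenylphosphine)titanate(IV)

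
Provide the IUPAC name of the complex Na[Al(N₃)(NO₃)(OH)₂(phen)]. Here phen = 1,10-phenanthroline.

The 1 sodium counter-ion carries a total charge of +1, so each complex ion is 1−.
Ligand charges: 2×hydroxo (-1 each), 1×nitrato (-1 each), 1×azido (-1 each), 1×1,10-phenanthroline (neutral); total -4. So Al + (-4) = 1−, giving Al = +3.
The complex ion is anionic, so aluminium takes the -ate form aluminate(III).

sodium azidodihydroxonitrato(1,10-phenanthroline)aluminate(III)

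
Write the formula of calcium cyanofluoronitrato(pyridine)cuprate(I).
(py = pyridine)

Ligands: 1 cyano (CN, -1), 1 nitrato (NO3, -1), 1 pyridine (py, neutral), 1 fluoro (F, -1). Ligand charge sum = -3.
With Cu in oxidation state +1, the complex ion is [Cu...]^2−.
Charge balance with calcium (+2) requires 1 complex ion per 1 calcium.

Ca[Cu(CN)F(NO3)(py)]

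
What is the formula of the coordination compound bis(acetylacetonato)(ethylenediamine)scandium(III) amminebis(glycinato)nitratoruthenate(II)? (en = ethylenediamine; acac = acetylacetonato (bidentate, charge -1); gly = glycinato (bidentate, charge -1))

Cation [Sc…]: ligand charges -2, Sc(III) ⇒ ion charge 1+.
Anion [Ru…]: ligand charges -3, Ru(II) ⇒ ion charge 1−.

[Sc(acac)2(en)][Ru(gly)2(NH3)(NO3)]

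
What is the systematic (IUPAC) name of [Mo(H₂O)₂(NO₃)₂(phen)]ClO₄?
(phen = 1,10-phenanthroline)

diaquadinitrato(1,10-phenanthroline)molybdenum(III) perchlorate

The 1 perchlorate counter-ion carries a total charge of -1, so each complex ion is 1+.
Ligand charges: 2×nitrato (-1 each), 1×1,10-phenanthroline (neutral), 2×aqua (neutral); total -2. So Mo + (-2) = 1+, giving Mo = +3.
Ligands are named alphabetically: aqua before nitrato before phenanthroline.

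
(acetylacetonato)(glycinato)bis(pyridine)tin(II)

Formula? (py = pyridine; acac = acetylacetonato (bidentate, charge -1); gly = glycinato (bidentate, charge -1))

Ligands: 2 pyridine (py, neutral), 1 acetylacetonato (acac, -1), 1 glycinato (gly, -1). Ligand charge sum = -2.
With Sn in oxidation state +2, the complex ion is [Sn...].

[Sn(acac)(gly)(py)2]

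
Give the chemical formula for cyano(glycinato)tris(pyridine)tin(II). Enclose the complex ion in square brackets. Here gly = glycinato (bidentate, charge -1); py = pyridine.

Ligands: 1 glycinato (gly, -1), 1 cyano (CN, -1), 3 pyridine (py, neutral). Ligand charge sum = -2.
With Sn in oxidation state +2, the complex ion is [Sn...].

[Sn(CN)(gly)(py)3]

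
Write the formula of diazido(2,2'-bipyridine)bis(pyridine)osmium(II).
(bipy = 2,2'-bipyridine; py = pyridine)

Ligands: 2 azido (N3, -1), 1 2,2'-bipyridine (bipy, neutral), 2 pyridine (py, neutral). Ligand charge sum = -2.
With Os in oxidation state +2, the complex ion is [Os...].

[Os(bipy)(N3)2(py)2]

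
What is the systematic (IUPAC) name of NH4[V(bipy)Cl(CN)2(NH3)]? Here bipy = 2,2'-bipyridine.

ammonium ammine(2,2'-bipyridine)chlorodicyanovanadate(II)

The 1 ammonium counter-ion carries a total charge of +1, so each complex ion is 1−.
Ligand charges: 1×2,2'-bipyridine (neutral), 2×cyano (-1 each), 1×chloro (-1 each), 1×ammine (neutral); total -3. So V + (-3) = 1−, giving V = +2.
Ligands are named alphabetically: ammine before bipyridine before chloro before cyano.
The complex ion is anionic, so vanadium takes the -ate form vanadate(II).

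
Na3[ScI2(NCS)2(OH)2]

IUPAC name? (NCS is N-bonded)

sodium dihydroxodiiododiisothiocyanatoscandate(III)

The 3 sodium counter-ions carry a total charge of +3, so each complex ion is 3−.
Ligand charges: 2×hydroxo (-1 each), 2×isothiocyanato (-1 each), 2×iodo (-1 each); total -6. So Sc + (-6) = 3−, giving Sc = +3.
Ligands are named alphabetically: hydroxo before iodo before isothiocyanato.
The complex ion is anionic, so scandium takes the -ate form scandate(III).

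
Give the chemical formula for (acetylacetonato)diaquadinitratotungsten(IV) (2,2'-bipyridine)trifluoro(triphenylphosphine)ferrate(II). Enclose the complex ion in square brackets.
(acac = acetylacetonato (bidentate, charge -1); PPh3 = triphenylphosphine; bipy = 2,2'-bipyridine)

Cation [W…]: ligand charges -3, W(IV) ⇒ ion charge 1+.
Anion [Fe…]: ligand charges -3, Fe(II) ⇒ ion charge 1−.
One 1+ cation balances one 1− anion.

[W(acac)(H2O)2(NO3)2][Fe(bipy)F3(PPh3)]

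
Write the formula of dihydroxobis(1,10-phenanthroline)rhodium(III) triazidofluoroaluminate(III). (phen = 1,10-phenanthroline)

Cation [Rh…]: ligand charges -2, Rh(III) ⇒ ion charge 1+.
Anion [Al…]: ligand charges -4, Al(III) ⇒ ion charge 1−.

[Rh(OH)2(phen)2][AlF(N3)3]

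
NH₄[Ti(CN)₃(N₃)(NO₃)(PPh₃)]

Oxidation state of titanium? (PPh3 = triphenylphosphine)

+4

1 ammonium outside the brackets (+1 each) → the complex ion is 1−.
Ligand charges: 1×PPh3 neutral; 1×NO3 = -1; 1×N3 = -1; 3×CN = -3; sum -5.
Ti + (-5) = 1− ⇒ Ti is +4.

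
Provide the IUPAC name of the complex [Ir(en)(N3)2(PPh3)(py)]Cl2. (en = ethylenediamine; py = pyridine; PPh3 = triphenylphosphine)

The 2 chloride counter-ions carry a total charge of -2, so each complex ion is 2+.
Ligand charges: 2×azido (-1 each), 1×ethylenediamine (neutral), 1×pyridine (neutral), 1×triphenylphosphine (neutral); total -2. So Ir + (-2) = 2+, giving Ir = +4.
Ligands are named alphabetically: azido before ethylenediamine before pyridine before triphenylphosphine.

diazido(ethylenediamine)(pyridine)(triphenylphosphine)iridium(IV) chloride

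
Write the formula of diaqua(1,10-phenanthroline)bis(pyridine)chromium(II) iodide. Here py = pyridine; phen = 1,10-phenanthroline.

Ligands: 2 pyridine (py, neutral), 1 1,10-phenanthroline (phen, neutral), 2 aqua (H2O, neutral). Ligand charge sum = 0.
With Cr in oxidation state +2, the complex ion is [Cr...]^2+.
Charge balance with iodide (-1) requires 1 complex ion per 2 iodide.

[Cr(H2O)2(phen)(py)2]I2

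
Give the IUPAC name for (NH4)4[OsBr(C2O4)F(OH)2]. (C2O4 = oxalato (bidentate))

ammonium bromofluorodihydroxooxalatoosmate(II)

The 4 ammonium counter-ions carry a total charge of +4, so each complex ion is 4−.
Ligand charges: 1×bromo (-1 each), 1×oxalato (-2 each), 2×hydroxo (-1 each), 1×fluoro (-1 each); total -6. So Os + (-6) = 4−, giving Os = +2.
The complex ion is anionic, so osmium takes the -ate form osmate(II).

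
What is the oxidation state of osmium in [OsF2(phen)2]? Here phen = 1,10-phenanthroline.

+2

No counter-ion: the bracketed complex is neutral.
Ligand charges: 2×F = -2; 2×phen neutral; sum -2.
Os + (-2) = 0 ⇒ Os is +2.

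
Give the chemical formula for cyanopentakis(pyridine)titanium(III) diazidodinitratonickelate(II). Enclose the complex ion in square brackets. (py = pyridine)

Cation [Ti…]: ligand charges -1, Ti(III) ⇒ ion charge 2+.
Anion [Ni…]: ligand charges -4, Ni(II) ⇒ ion charge 2−.
One 2+ cation balances one 2− anion.

[Ti(CN)(py)5][Ni(N3)2(NO3)2]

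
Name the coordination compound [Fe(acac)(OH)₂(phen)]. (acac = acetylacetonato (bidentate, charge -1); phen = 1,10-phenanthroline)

There is no counter-ion, so the complex is neutral overall.
Ligand charges: 2×hydroxo (-1 each), 1×acetylacetonato (-1 each), 1×1,10-phenanthroline (neutral); total -3. So Fe + (-3) = 0, giving Fe = +3.
Ligands are named alphabetically: acetylacetonato before hydroxo before phenanthroline.

(acetylacetonato)dihydroxo(1,10-phenanthroline)iron(III)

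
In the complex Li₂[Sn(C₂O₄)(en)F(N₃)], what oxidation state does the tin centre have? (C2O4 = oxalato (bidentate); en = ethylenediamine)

2 lithium outside the brackets (+1 each) → the complex ion is 2−.
Ligand charges: 1×C2O4 = -2; 1×F = -1; 1×en neutral; 1×N3 = -1; sum -4.
Sn + (-4) = 2− ⇒ Sn is +2.

+2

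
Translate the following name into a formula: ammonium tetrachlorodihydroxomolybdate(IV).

Ligands: 2 hydroxo (OH, -1), 4 chloro (Cl, -1). Ligand charge sum = -6.
With Mo in oxidation state +4, the complex ion is [Mo...]^2−.
Charge balance with ammonium (+1) requires 1 complex ion per 2 ammonium.

(NH4)2[MoCl4(OH)2]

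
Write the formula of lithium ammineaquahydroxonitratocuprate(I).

Li[Cu(H2O)(NH3)(NO3)(OH)]

Ligands: 1 aqua (H2O, neutral), 1 nitrato (NO3, -1), 1 hydroxo (OH, -1), 1 ammine (NH3, neutral). Ligand charge sum = -2.
Charge balance with lithium (+1) requires 1 complex ion per 1 lithium.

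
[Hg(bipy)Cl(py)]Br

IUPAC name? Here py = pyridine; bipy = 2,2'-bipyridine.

(2,2'-bipyridine)chloro(pyridine)mercury(II) bromide

The 1 bromide counter-ion carries a total charge of -1, so each complex ion is 1+.
Ligand charges: 1×pyridine (neutral), 1×2,2'-bipyridine (neutral), 1×chloro (-1 each); total -1. So Hg + (-1) = 1+, giving Hg = +2.
Ligands are named alphabetically: bipyridine before chloro before pyridine.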